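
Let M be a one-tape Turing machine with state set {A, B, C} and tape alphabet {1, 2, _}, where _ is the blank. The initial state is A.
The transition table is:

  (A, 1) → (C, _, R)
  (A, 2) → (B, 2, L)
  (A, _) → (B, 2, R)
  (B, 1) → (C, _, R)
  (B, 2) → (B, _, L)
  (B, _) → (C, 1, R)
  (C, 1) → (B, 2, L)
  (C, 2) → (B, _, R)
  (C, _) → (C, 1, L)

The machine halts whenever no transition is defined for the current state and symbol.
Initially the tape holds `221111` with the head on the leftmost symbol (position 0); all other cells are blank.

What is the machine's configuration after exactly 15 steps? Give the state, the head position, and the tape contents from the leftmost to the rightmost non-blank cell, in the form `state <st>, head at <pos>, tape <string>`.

state=A head=0 tape=_[2]21111   (A,2)→(B,2,L)
state=B head=-1 tape=[_]221111   (B,_)→(C,1,R)
state=C head=0 tape=1[2]21111   (C,2)→(B,_,R)
state=B head=1 tape=1_[2]1111   (B,2)→(B,_,L)
state=B head=0 tape=1[_]_1111   (B,_)→(C,1,R)
state=C head=1 tape=11[_]1111   (C,_)→(C,1,L)
state=C head=0 tape=1[1]11111   (C,1)→(B,2,L)
state=B head=-1 tape=[1]211111   (B,1)→(C,_,R)
state=C head=0 tape=_[2]11111   (C,2)→(B,_,R)
state=B head=1 tape=__[1]1111   (B,1)→(C,_,R)
state=C head=2 tape=___[1]111   (C,1)→(B,2,L)
state=B head=1 tape=__[_]2111   (B,_)→(C,1,R)
state=C head=2 tape=__1[2]111   (C,2)→(B,_,R)
state=B head=3 tape=__1_[1]11   (B,1)→(C,_,R)
state=C head=4 tape=__1__[1]1   (C,1)→(B,2,L)
state=B head=3 tape=__1_[_]21
After 15 steps: state B, head at 3, tape 1__21.

state B, head at 3, tape 1__21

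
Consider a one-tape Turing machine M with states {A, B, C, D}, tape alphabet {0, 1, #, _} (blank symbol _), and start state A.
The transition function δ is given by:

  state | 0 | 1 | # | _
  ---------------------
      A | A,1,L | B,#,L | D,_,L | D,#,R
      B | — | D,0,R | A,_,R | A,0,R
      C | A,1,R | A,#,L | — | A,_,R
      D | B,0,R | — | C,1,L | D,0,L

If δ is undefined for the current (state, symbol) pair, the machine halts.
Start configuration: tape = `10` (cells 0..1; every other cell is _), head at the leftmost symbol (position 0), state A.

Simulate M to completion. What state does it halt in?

state=A head=0 tape=__[1]0   (A,1)→(B,#,L)
state=B head=-1 tape=_[_]#0   (B,_)→(A,0,R)
state=A head=0 tape=_0[#]0   (A,#)→(D,_,L)
state=D head=-1 tape=_[0]_0   (D,0)→(B,0,R)
state=B head=0 tape=_0[_]0   (B,_)→(A,0,R)
state=A head=1 tape=_00[0]   (A,0)→(A,1,L)
state=A head=0 tape=_0[0]1   (A,0)→(A,1,L)
state=A head=-1 tape=_[0]11   (A,0)→(A,1,L)
state=A head=-2 tape=[_]111   (A,_)→(D,#,R)
state=D head=-1 tape=#[1]11
No transition is defined for (D, 1); M halts in state D.

D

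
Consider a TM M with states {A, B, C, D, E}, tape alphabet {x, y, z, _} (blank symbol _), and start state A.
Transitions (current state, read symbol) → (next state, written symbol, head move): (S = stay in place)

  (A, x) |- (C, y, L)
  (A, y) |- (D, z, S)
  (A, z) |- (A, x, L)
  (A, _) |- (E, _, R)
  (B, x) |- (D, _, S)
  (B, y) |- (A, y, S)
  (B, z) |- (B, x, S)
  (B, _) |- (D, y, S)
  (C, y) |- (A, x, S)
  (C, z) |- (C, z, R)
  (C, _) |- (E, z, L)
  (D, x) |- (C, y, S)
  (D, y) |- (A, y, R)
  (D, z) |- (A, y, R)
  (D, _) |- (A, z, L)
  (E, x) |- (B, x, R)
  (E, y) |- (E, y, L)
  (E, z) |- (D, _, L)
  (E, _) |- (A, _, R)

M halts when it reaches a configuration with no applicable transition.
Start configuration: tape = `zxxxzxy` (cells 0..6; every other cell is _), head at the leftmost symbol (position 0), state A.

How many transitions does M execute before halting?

A | __[z]xxxzxy   read z → write x, move L, go to A
A | _[_]xxxxzxy   read _ → write _, move R, go to E
E | __[x]xxxzxy   read x → write x, move R, go to B
B | __x[x]xxzxy   read x → write _, move S, go to D
D | __x[_]xxzxy   read _ → write z, move L, go to A
A | __[x]zxxzxy   read x → write y, move L, go to C
C | _[_]yzxxzxy   read _ → write z, move L, go to E
E | [_]zyzxxzxy   read _ → write _, move R, go to A
A | _[z]yzxxzxy   read z → write x, move L, go to A
A | [_]xyzxxzxy   read _ → write _, move R, go to E
E | _[x]yzxxzxy   read x → write x, move R, go to B
B | _x[y]zxxzxy   read y → write y, move S, go to A
A | _x[y]zxxzxy   read y → write z, move S, go to D
D | _x[z]zxxzxy   read z → write y, move R, go to A
A | _xy[z]xxzxy   read z → write x, move L, go to A
A | _x[y]xxxzxy   read y → write z, move S, go to D
D | _x[z]xxxzxy   read z → write y, move R, go to A
A | _xy[x]xxzxy   read x → write y, move L, go to C
C | _x[y]yxxzxy   read y → write x, move S, go to A
A | _x[x]yxxzxy   read x → write y, move L, go to C
C | _[x]yyxxzxy
M halts after 20 transitions.

20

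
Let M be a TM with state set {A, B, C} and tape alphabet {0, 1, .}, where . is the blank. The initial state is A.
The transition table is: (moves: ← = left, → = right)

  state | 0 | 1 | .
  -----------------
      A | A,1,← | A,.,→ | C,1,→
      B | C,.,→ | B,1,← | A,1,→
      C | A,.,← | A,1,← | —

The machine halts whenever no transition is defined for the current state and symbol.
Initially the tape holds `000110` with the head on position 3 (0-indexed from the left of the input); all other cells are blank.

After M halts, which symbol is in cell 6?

1

state=A head=3 tape=000[1]10..   (A,1)→(A,.,→)
state=A head=4 tape=000.[1]0..   (A,1)→(A,.,→)
state=A head=5 tape=000..[0]..   (A,0)→(A,1,←)
state=A head=4 tape=000.[.]1..   (A,.)→(C,1,→)
state=C head=5 tape=000.1[1]..   (C,1)→(A,1,←)
state=A head=4 tape=000.[1]1..   (A,1)→(A,.,→)
state=A head=5 tape=000..[1]..   (A,1)→(A,.,→)
state=A head=6 tape=000...[.].   (A,.)→(C,1,→)
state=C head=7 tape=000...1[.]
Cell 6 holds 1 when M halts.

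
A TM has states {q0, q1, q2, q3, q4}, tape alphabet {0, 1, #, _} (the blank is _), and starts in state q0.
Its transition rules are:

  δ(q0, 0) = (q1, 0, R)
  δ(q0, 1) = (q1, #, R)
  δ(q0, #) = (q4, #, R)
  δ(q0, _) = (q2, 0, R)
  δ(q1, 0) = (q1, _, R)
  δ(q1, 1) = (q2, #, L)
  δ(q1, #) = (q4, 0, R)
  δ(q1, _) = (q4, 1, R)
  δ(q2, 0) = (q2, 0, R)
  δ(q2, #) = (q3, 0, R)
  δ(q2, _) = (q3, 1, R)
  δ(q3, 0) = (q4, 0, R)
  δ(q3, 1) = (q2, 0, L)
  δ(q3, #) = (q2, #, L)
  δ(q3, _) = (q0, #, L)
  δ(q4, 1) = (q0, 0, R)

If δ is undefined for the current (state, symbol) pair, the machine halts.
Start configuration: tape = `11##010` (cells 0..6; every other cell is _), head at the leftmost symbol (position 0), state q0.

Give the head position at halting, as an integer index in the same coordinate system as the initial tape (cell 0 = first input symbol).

8

state=q0 head=0 tape=[1]1##010__   (q0,1)→(q1,#,R)
state=q1 head=1 tape=#[1]##010__   (q1,1)→(q2,#,L)
state=q2 head=0 tape=[#]###010__   (q2,#)→(q3,0,R)
state=q3 head=1 tape=0[#]##010__   (q3,#)→(q2,#,L)
state=q2 head=0 tape=[0]###010__   (q2,0)→(q2,0,R)
state=q2 head=1 tape=0[#]##010__   (q2,#)→(q3,0,R)
state=q3 head=2 tape=00[#]#010__   (q3,#)→(q2,#,L)
state=q2 head=1 tape=0[0]##010__   (q2,0)→(q2,0,R)
state=q2 head=2 tape=00[#]#010__   (q2,#)→(q3,0,R)
state=q3 head=3 tape=000[#]010__   (q3,#)→(q2,#,L)
state=q2 head=2 tape=00[0]#010__   (q2,0)→(q2,0,R)
state=q2 head=3 tape=000[#]010__   (q2,#)→(q3,0,R)
state=q3 head=4 tape=0000[0]10__   (q3,0)→(q4,0,R)
state=q4 head=5 tape=00000[1]0__   (q4,1)→(q0,0,R)
state=q0 head=6 tape=000000[0]__   (q0,0)→(q1,0,R)
state=q1 head=7 tape=0000000[_]_   (q1,_)→(q4,1,R)
state=q4 head=8 tape=00000001[_]
At halt the head is at cell 8.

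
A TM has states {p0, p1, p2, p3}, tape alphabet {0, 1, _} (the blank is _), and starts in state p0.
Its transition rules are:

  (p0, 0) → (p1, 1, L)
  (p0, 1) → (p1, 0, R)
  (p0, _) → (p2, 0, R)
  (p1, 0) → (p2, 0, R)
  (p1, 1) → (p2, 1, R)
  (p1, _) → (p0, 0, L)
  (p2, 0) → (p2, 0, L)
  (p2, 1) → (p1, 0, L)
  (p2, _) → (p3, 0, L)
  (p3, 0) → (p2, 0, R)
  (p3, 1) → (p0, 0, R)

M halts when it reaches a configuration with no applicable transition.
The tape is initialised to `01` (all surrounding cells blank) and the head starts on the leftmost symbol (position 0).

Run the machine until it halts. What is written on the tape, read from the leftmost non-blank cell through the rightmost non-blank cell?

00011

p0 | ____[0]1   read 0 → write 1, move L, go to p1
p1 | ___[_]11   read _ → write 0, move L, go to p0
p0 | __[_]011   read _ → write 0, move R, go to p2
p2 | __0[0]11   read 0 → write 0, move L, go to p2
p2 | __[0]011   read 0 → write 0, move L, go to p2
p2 | _[_]0011   read _ → write 0, move L, go to p3
p3 | [_]00011
The non-blank tape span at halt is 00011.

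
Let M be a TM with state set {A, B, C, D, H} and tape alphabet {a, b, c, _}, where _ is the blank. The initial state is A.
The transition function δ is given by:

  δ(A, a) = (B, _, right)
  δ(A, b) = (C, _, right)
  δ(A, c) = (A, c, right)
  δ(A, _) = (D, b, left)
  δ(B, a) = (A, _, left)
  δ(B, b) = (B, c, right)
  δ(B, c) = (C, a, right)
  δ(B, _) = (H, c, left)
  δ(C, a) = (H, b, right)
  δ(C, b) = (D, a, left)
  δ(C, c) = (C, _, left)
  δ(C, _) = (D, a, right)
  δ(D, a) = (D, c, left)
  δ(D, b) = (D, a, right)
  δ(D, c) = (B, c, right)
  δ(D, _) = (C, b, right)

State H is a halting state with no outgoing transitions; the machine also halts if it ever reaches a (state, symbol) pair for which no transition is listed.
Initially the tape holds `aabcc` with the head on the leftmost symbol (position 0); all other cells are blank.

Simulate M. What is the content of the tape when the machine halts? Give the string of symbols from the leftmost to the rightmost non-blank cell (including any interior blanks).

bb_c_bcc

A | ___[a]abcc   read a → write _, move right, go to B
B | ____[a]bcc   read a → write _, move left, go to A
A | ___[_]_bcc   read _ → write b, move left, go to D
D | __[_]b_bcc   read _ → write b, move right, go to C
C | __b[b]_bcc   read b → write a, move left, go to D
D | __[b]a_bcc   read b → write a, move right, go to D
D | __a[a]_bcc   read a → write c, move left, go to D
D | __[a]c_bcc   read a → write c, move left, go to D
D | _[_]cc_bcc   read _ → write b, move right, go to C
C | _b[c]c_bcc   read c → write _, move left, go to C
C | _[b]_c_bcc   read b → write a, move left, go to D
D | [_]a_c_bcc   read _ → write b, move right, go to C
C | b[a]_c_bcc   read a → write b, move right, go to H
H | bb[_]c_bcc
The non-blank tape span at halt is bb_c_bcc.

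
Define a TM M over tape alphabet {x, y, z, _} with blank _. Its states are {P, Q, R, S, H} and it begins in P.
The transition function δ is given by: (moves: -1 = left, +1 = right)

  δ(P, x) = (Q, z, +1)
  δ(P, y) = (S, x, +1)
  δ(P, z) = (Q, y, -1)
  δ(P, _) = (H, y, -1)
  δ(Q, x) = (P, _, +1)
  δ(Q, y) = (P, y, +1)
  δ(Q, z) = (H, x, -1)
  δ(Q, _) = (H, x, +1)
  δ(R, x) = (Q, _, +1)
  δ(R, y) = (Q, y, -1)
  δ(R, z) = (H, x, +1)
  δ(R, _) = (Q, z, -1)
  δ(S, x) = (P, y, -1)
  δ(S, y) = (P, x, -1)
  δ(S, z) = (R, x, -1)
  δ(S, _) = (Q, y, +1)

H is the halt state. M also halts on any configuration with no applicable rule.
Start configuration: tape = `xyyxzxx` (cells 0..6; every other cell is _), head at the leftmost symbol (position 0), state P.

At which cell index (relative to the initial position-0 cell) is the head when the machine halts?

P | [x]yyxzxx__   read x → write z, move +1, go to Q
Q | z[y]yxzxx__   read y → write y, move +1, go to P
P | zy[y]xzxx__   read y → write x, move +1, go to S
S | zyx[x]zxx__   read x → write y, move -1, go to P
P | zy[x]yzxx__   read x → write z, move +1, go to Q
Q | zyz[y]zxx__   read y → write y, move +1, go to P
P | zyzy[z]xx__   read z → write y, move -1, go to Q
Q | zyz[y]yxx__   read y → write y, move +1, go to P
P | zyzy[y]xx__   read y → write x, move +1, go to S
S | zyzyx[x]x__   read x → write y, move -1, go to P
P | zyzy[x]yx__   read x → write z, move +1, go to Q
Q | zyzyz[y]x__   read y → write y, move +1, go to P
P | zyzyzy[x]__   read x → write z, move +1, go to Q
Q | zyzyzyz[_]_   read _ → write x, move +1, go to H
H | zyzyzyzx[_]
At halt the head is at cell 8.

8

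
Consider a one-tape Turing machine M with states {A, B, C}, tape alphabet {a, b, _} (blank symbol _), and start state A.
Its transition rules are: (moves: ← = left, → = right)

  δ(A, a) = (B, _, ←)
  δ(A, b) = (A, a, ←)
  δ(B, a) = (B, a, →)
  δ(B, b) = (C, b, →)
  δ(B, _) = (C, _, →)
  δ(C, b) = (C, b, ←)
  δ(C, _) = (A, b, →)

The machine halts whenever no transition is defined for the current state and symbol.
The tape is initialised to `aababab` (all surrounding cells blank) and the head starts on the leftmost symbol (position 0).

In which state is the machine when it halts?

A

state=A head=0 tape=_[a]ababab   (A,a)→(B,_,←)
state=B head=-1 tape=[_]_ababab   (B,_)→(C,_,→)
state=C head=0 tape=_[_]ababab   (C,_)→(A,b,→)
state=A head=1 tape=_b[a]babab   (A,a)→(B,_,←)
state=B head=0 tape=_[b]_babab   (B,b)→(C,b,→)
state=C head=1 tape=_b[_]babab   (C,_)→(A,b,→)
state=A head=2 tape=_bb[b]abab   (A,b)→(A,a,←)
state=A head=1 tape=_b[b]aabab   (A,b)→(A,a,←)
state=A head=0 tape=_[b]aaabab   (A,b)→(A,a,←)
state=A head=-1 tape=[_]aaaabab
No transition is defined for (A, _); M halts in state A.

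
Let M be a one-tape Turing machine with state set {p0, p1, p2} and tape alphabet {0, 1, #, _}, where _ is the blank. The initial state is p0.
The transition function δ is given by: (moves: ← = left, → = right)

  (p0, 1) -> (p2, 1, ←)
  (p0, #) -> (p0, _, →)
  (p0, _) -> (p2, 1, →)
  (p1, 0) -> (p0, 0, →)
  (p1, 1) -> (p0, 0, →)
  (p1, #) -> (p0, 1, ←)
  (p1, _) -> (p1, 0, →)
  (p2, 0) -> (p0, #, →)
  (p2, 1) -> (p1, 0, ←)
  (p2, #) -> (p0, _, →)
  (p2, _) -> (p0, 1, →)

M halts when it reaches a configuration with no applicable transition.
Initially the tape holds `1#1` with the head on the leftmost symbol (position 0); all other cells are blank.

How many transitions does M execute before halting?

p0 | __[1]#1   read 1 → write 1, move ←, go to p2
p2 | _[_]1#1   read _ → write 1, move →, go to p0
p0 | _1[1]#1   read 1 → write 1, move ←, go to p2
p2 | _[1]1#1   read 1 → write 0, move ←, go to p1
p1 | [_]01#1   read _ → write 0, move →, go to p1
p1 | 0[0]1#1   read 0 → write 0, move →, go to p0
p0 | 00[1]#1   read 1 → write 1, move ←, go to p2
p2 | 0[0]1#1   read 0 → write #, move →, go to p0
p0 | 0#[1]#1   read 1 → write 1, move ←, go to p2
p2 | 0[#]1#1   read # → write _, move →, go to p0
p0 | 0_[1]#1   read 1 → write 1, move ←, go to p2
p2 | 0[_]1#1   read _ → write 1, move →, go to p0
p0 | 01[1]#1   read 1 → write 1, move ←, go to p2
p2 | 0[1]1#1   read 1 → write 0, move ←, go to p1
p1 | [0]01#1   read 0 → write 0, move →, go to p0
p0 | 0[0]1#1
M halts after 15 transitions.

15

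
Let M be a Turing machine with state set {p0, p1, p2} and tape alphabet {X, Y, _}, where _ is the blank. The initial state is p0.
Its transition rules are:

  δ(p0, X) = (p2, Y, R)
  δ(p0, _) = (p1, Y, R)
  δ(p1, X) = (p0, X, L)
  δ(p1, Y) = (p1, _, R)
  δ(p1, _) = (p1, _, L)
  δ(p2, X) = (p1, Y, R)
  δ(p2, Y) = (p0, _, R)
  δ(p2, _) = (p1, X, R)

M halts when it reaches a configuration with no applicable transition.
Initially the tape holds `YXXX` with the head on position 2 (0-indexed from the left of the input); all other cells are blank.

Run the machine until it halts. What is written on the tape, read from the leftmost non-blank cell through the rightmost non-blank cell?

YX

state=p0 head=2 tape=YX[X]X_   (p0,X)→(p2,Y,R)
state=p2 head=3 tape=YXY[X]_   (p2,X)→(p1,Y,R)
state=p1 head=4 tape=YXYY[_]   (p1,_)→(p1,_,L)
state=p1 head=3 tape=YXY[Y]_   (p1,Y)→(p1,_,R)
state=p1 head=4 tape=YXY_[_]   (p1,_)→(p1,_,L)
state=p1 head=3 tape=YXY[_]_   (p1,_)→(p1,_,L)
state=p1 head=2 tape=YX[Y]__   (p1,Y)→(p1,_,R)
state=p1 head=3 tape=YX_[_]_   (p1,_)→(p1,_,L)
state=p1 head=2 tape=YX[_]__   (p1,_)→(p1,_,L)
state=p1 head=1 tape=Y[X]___   (p1,X)→(p0,X,L)
state=p0 head=0 tape=[Y]X___
The non-blank tape span at halt is YX.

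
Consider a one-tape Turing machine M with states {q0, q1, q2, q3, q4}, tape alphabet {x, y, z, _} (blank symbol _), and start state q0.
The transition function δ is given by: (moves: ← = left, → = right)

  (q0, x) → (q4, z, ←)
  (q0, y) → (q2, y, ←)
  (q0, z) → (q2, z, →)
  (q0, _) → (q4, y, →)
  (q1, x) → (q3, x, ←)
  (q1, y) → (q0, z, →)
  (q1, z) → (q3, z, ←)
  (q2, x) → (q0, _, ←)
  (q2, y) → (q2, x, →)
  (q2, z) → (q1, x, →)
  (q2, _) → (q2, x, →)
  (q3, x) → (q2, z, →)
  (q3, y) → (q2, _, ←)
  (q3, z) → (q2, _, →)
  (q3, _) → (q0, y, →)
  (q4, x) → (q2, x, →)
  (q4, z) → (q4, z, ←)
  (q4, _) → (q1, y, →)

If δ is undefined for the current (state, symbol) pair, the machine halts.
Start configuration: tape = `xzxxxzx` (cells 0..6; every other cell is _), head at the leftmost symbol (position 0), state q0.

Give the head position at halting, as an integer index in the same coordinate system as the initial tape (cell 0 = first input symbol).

q0 | __[x]zxxxzx   read x → write z, move ←, go to q4
q4 | _[_]zzxxxzx   read _ → write y, move →, go to q1
q1 | _y[z]zxxxzx   read z → write z, move ←, go to q3
q3 | _[y]zzxxxzx   read y → write _, move ←, go to q2
q2 | [_]_zzxxxzx   read _ → write x, move →, go to q2
q2 | x[_]zzxxxzx   read _ → write x, move →, go to q2
q2 | xx[z]zxxxzx   read z → write x, move →, go to q1
q1 | xxx[z]xxxzx   read z → write z, move ←, go to q3
q3 | xx[x]zxxxzx   read x → write z, move →, go to q2
q2 | xxz[z]xxxzx   read z → write x, move →, go to q1
q1 | xxzx[x]xxzx   read x → write x, move ←, go to q3
q3 | xxz[x]xxxzx   read x → write z, move →, go to q2
q2 | xxzz[x]xxzx   read x → write _, move ←, go to q0
q0 | xxz[z]_xxzx   read z → write z, move →, go to q2
q2 | xxzz[_]xxzx   read _ → write x, move →, go to q2
q2 | xxzzx[x]xzx   read x → write _, move ←, go to q0
q0 | xxzz[x]_xzx   read x → write z, move ←, go to q4
q4 | xxz[z]z_xzx   read z → write z, move ←, go to q4
q4 | xx[z]zz_xzx   read z → write z, move ←, go to q4
q4 | x[x]zzz_xzx   read x → write x, move →, go to q2
q2 | xx[z]zz_xzx   read z → write x, move →, go to q1
q1 | xxx[z]z_xzx   read z → write z, move ←, go to q3
q3 | xx[x]zz_xzx   read x → write z, move →, go to q2
q2 | xxz[z]z_xzx   read z → write x, move →, go to q1
q1 | xxzx[z]_xzx   read z → write z, move ←, go to q3
q3 | xxz[x]z_xzx   read x → write z, move →, go to q2
q2 | xxzz[z]_xzx   read z → write x, move →, go to q1
q1 | xxzzx[_]xzx
At halt the head is at cell 3.

3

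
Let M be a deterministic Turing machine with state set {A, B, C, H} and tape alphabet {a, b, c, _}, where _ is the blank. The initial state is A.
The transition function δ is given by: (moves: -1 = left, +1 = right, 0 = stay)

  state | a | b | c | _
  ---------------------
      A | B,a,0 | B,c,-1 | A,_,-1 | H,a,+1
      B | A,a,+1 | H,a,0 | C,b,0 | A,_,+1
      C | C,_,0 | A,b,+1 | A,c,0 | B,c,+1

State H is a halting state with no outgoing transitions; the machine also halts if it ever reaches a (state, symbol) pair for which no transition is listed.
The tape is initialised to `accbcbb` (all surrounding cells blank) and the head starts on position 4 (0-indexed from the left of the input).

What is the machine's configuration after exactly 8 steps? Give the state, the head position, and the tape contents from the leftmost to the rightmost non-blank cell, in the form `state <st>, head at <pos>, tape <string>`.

state A, head at 2, tape abc__bb

state=A head=4 tape=accb[c]bb   (A,c)→(A,_,-1)
state=A head=3 tape=acc[b]_bb   (A,b)→(B,c,-1)
state=B head=2 tape=ac[c]c_bb   (B,c)→(C,b,0)
state=C head=2 tape=ac[b]c_bb   (C,b)→(A,b,+1)
state=A head=3 tape=acb[c]_bb   (A,c)→(A,_,-1)
state=A head=2 tape=ac[b]__bb   (A,b)→(B,c,-1)
state=B head=1 tape=a[c]c__bb   (B,c)→(C,b,0)
state=C head=1 tape=a[b]c__bb   (C,b)→(A,b,+1)
state=A head=2 tape=ab[c]__bb
After 8 steps: state A, head at 2, tape abc__bb.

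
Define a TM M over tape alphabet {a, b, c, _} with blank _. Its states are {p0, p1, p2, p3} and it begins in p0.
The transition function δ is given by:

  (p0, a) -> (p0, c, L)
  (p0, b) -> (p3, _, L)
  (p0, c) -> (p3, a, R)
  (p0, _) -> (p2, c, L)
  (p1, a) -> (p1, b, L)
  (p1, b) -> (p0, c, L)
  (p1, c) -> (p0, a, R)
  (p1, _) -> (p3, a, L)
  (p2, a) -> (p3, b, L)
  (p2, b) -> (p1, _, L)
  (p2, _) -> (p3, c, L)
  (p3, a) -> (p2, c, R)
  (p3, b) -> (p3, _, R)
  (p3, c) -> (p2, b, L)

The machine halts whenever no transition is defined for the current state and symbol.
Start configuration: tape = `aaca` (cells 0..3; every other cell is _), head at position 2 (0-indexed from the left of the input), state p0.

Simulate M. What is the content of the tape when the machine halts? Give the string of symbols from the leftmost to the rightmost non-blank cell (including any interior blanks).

p0 | _aa[c]a_   read c → write a, move R, go to p3
p3 | _aaa[a]_   read a → write c, move R, go to p2
p2 | _aaac[_]   read _ → write c, move L, go to p3
p3 | _aaa[c]c   read c → write b, move L, go to p2
p2 | _aa[a]bc   read a → write b, move L, go to p3
p3 | _a[a]bbc   read a → write c, move R, go to p2
p2 | _ac[b]bc   read b → write _, move L, go to p1
p1 | _a[c]_bc   read c → write a, move R, go to p0
p0 | _aa[_]bc   read _ → write c, move L, go to p2
p2 | _a[a]cbc   read a → write b, move L, go to p3
p3 | _[a]bcbc   read a → write c, move R, go to p2
p2 | _c[b]cbc   read b → write _, move L, go to p1
p1 | _[c]_cbc   read c → write a, move R, go to p0
p0 | _a[_]cbc   read _ → write c, move L, go to p2
p2 | _[a]ccbc   read a → write b, move L, go to p3
p3 | [_]bccbc
The non-blank tape span at halt is bccbc.

bccbc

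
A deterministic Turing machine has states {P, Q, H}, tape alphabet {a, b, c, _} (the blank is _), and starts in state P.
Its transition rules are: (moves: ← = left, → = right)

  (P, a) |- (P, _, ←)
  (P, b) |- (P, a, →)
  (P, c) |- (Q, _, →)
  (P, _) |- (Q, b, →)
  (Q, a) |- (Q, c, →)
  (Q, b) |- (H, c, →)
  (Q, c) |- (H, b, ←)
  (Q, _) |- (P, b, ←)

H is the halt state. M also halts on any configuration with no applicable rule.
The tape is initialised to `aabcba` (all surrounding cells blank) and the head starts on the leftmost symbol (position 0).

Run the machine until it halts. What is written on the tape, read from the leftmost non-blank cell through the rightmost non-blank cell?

state=P head=0 tape=__[a]abcba   (P,a)→(P,_,←)
state=P head=-1 tape=_[_]_abcba   (P,_)→(Q,b,→)
state=Q head=0 tape=_b[_]abcba   (Q,_)→(P,b,←)
state=P head=-1 tape=_[b]babcba   (P,b)→(P,a,→)
state=P head=0 tape=_a[b]abcba   (P,b)→(P,a,→)
state=P head=1 tape=_aa[a]bcba   (P,a)→(P,_,←)
state=P head=0 tape=_a[a]_bcba   (P,a)→(P,_,←)
state=P head=-1 tape=_[a]__bcba   (P,a)→(P,_,←)
state=P head=-2 tape=[_]___bcba   (P,_)→(Q,b,→)
state=Q head=-1 tape=b[_]__bcba   (Q,_)→(P,b,←)
state=P head=-2 tape=[b]b__bcba   (P,b)→(P,a,→)
state=P head=-1 tape=a[b]__bcba   (P,b)→(P,a,→)
state=P head=0 tape=aa[_]_bcba   (P,_)→(Q,b,→)
state=Q head=1 tape=aab[_]bcba   (Q,_)→(P,b,←)
state=P head=0 tape=aa[b]bbcba   (P,b)→(P,a,→)
state=P head=1 tape=aaa[b]bcba   (P,b)→(P,a,→)
state=P head=2 tape=aaaa[b]cba   (P,b)→(P,a,→)
state=P head=3 tape=aaaaa[c]ba   (P,c)→(Q,_,→)
state=Q head=4 tape=aaaaa_[b]a   (Q,b)→(H,c,→)
state=H head=5 tape=aaaaa_c[a]
The non-blank tape span at halt is aaaaa_ca.

aaaaa_ca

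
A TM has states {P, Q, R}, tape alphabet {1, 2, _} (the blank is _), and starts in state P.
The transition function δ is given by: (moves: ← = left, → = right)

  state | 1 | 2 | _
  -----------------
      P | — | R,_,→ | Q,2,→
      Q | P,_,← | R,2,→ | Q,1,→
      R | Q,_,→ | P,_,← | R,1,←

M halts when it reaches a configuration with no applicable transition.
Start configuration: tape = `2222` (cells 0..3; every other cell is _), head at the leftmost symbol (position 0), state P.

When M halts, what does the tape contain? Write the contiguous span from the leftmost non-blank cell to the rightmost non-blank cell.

state=P head=0 tape=[2]222   (P,2)→(R,_,→)
state=R head=1 tape=_[2]22   (R,2)→(P,_,←)
state=P head=0 tape=[_]_22   (P,_)→(Q,2,→)
state=Q head=1 tape=2[_]22   (Q,_)→(Q,1,→)
state=Q head=2 tape=21[2]2   (Q,2)→(R,2,→)
state=R head=3 tape=212[2]   (R,2)→(P,_,←)
state=P head=2 tape=21[2]_   (P,2)→(R,_,→)
state=R head=3 tape=21_[_]   (R,_)→(R,1,←)
state=R head=2 tape=21[_]1   (R,_)→(R,1,←)
state=R head=1 tape=2[1]11   (R,1)→(Q,_,→)
state=Q head=2 tape=2_[1]1   (Q,1)→(P,_,←)
state=P head=1 tape=2[_]_1   (P,_)→(Q,2,→)
state=Q head=2 tape=22[_]1   (Q,_)→(Q,1,→)
state=Q head=3 tape=221[1]   (Q,1)→(P,_,←)
state=P head=2 tape=22[1]_
The non-blank tape span at halt is 221.

221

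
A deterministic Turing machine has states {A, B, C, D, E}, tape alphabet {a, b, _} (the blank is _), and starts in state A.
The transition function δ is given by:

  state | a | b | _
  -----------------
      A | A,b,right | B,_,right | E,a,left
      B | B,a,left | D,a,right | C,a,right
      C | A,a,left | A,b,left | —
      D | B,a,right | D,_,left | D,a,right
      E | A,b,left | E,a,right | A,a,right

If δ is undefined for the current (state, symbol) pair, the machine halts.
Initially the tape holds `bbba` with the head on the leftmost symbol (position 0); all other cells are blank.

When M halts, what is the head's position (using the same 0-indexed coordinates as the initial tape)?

state=A head=0 tape=[b]bba___   (A,b)→(B,_,right)
state=B head=1 tape=_[b]ba___   (B,b)→(D,a,right)
state=D head=2 tape=_a[b]a___   (D,b)→(D,_,left)
state=D head=1 tape=_[a]_a___   (D,a)→(B,a,right)
state=B head=2 tape=_a[_]a___   (B,_)→(C,a,right)
state=C head=3 tape=_aa[a]___   (C,a)→(A,a,left)
state=A head=2 tape=_a[a]a___   (A,a)→(A,b,right)
state=A head=3 tape=_ab[a]___   (A,a)→(A,b,right)
state=A head=4 tape=_abb[_]__   (A,_)→(E,a,left)
state=E head=3 tape=_ab[b]a__   (E,b)→(E,a,right)
state=E head=4 tape=_aba[a]__   (E,a)→(A,b,left)
state=A head=3 tape=_ab[a]b__   (A,a)→(A,b,right)
state=A head=4 tape=_abb[b]__   (A,b)→(B,_,right)
state=B head=5 tape=_abb_[_]_   (B,_)→(C,a,right)
state=C head=6 tape=_abb_a[_]
At halt the head is at cell 6.

6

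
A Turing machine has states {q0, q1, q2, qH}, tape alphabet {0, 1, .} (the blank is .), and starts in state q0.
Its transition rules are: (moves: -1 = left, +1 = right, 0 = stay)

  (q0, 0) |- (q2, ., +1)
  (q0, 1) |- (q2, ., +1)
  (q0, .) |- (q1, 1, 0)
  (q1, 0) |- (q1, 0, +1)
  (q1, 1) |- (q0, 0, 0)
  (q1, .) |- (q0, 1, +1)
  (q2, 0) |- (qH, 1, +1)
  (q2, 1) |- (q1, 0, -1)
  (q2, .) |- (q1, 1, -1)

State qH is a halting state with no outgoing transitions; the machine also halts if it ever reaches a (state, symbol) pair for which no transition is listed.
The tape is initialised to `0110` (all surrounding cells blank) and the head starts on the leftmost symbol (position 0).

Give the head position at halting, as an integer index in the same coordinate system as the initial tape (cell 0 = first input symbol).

q0 | [0]110.   read 0 → write ., move +1, go to q2
q2 | .[1]10.   read 1 → write 0, move -1, go to q1
q1 | [.]010.   read . → write 1, move +1, go to q0
q0 | 1[0]10.   read 0 → write ., move +1, go to q2
q2 | 1.[1]0.   read 1 → write 0, move -1, go to q1
q1 | 1[.]00.   read . → write 1, move +1, go to q0
q0 | 11[0]0.   read 0 → write ., move +1, go to q2
q2 | 11.[0].   read 0 → write 1, move +1, go to qH
qH | 11.1[.]
At halt the head is at cell 4.

4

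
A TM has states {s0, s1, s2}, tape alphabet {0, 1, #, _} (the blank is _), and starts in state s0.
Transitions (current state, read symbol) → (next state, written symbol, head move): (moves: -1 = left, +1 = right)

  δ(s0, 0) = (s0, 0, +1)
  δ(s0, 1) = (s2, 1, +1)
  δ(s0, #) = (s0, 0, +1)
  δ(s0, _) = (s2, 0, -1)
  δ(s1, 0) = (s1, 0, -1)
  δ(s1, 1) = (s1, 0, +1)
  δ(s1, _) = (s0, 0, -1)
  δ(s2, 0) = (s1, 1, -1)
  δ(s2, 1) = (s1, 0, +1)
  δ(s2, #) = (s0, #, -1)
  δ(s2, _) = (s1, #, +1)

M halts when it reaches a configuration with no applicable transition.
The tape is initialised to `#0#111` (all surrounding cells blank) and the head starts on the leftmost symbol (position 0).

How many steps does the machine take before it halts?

23

s0 | ___[#]0#111__   read # → write 0, move +1, go to s0
s0 | ___0[0]#111__   read 0 → write 0, move +1, go to s0
s0 | ___00[#]111__   read # → write 0, move +1, go to s0
s0 | ___000[1]11__   read 1 → write 1, move +1, go to s2
s2 | ___0001[1]1__   read 1 → write 0, move +1, go to s1
s1 | ___00010[1]__   read 1 → write 0, move +1, go to s1
s1 | ___000100[_]_   read _ → write 0, move -1, go to s0
s0 | ___00010[0]0_   read 0 → write 0, move +1, go to s0
s0 | ___000100[0]_   read 0 → write 0, move +1, go to s0
s0 | ___0001000[_]   read _ → write 0, move -1, go to s2
s2 | ___000100[0]0   read 0 → write 1, move -1, go to s1
s1 | ___00010[0]10   read 0 → write 0, move -1, go to s1
s1 | ___0001[0]010   read 0 → write 0, move -1, go to s1
s1 | ___000[1]0010   read 1 → write 0, move +1, go to s1
s1 | ___0000[0]010   read 0 → write 0, move -1, go to s1
s1 | ___000[0]0010   read 0 → write 0, move -1, go to s1
s1 | ___00[0]00010   read 0 → write 0, move -1, go to s1
s1 | ___0[0]000010   read 0 → write 0, move -1, go to s1
s1 | ___[0]0000010   read 0 → write 0, move -1, go to s1
s1 | __[_]00000010   read _ → write 0, move -1, go to s0
s0 | _[_]000000010   read _ → write 0, move -1, go to s2
s2 | [_]0000000010   read _ → write #, move +1, go to s1
s1 | #[0]000000010   read 0 → write 0, move -1, go to s1
s1 | [#]0000000010
M halts after 23 transitions.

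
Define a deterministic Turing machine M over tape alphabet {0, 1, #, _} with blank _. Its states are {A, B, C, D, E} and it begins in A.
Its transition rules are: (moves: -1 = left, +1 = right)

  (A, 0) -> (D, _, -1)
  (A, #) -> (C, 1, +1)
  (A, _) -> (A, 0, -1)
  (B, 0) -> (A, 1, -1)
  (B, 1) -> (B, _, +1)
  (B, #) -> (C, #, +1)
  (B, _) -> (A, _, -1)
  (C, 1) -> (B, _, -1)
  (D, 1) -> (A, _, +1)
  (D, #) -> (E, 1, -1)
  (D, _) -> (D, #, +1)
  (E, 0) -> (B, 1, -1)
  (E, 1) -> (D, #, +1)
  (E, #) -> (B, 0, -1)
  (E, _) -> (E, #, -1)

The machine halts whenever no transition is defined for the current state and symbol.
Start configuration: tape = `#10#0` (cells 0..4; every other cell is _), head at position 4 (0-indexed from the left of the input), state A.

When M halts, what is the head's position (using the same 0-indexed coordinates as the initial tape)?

A | #10#[0]   read 0 → write _, move -1, go to D
D | #10[#]_   read # → write 1, move -1, go to E
E | #1[0]1_   read 0 → write 1, move -1, go to B
B | #[1]11_   read 1 → write _, move +1, go to B
B | #_[1]1_   read 1 → write _, move +1, go to B
B | #__[1]_   read 1 → write _, move +1, go to B
B | #___[_]   read _ → write _, move -1, go to A
A | #__[_]_   read _ → write 0, move -1, go to A
A | #_[_]0_   read _ → write 0, move -1, go to A
A | #[_]00_   read _ → write 0, move -1, go to A
A | [#]000_   read # → write 1, move +1, go to C
C | 1[0]00_
At halt the head is at cell 1.

1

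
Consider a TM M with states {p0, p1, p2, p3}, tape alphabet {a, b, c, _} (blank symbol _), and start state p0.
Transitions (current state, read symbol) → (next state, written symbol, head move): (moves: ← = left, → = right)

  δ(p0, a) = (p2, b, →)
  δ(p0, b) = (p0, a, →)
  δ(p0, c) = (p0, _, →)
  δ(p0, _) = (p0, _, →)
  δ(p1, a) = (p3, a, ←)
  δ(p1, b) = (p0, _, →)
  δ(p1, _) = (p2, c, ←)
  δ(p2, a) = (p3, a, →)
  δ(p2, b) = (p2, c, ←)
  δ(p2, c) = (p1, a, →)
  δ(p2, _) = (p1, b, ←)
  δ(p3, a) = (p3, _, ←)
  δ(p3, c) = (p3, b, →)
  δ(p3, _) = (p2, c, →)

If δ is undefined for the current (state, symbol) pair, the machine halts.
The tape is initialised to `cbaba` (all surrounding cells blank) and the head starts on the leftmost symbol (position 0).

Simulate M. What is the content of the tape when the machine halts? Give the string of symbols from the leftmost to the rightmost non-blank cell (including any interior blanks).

abb

p0 | [c]baba   read c → write _, move →, go to p0
p0 | _[b]aba   read b → write a, move →, go to p0
p0 | _a[a]ba   read a → write b, move →, go to p2
p2 | _ab[b]a   read b → write c, move ←, go to p2
p2 | _a[b]ca   read b → write c, move ←, go to p2
p2 | _[a]cca   read a → write a, move →, go to p3
p3 | _a[c]ca   read c → write b, move →, go to p3
p3 | _ab[c]a   read c → write b, move →, go to p3
p3 | _abb[a]   read a → write _, move ←, go to p3
p3 | _ab[b]_
The non-blank tape span at halt is abb.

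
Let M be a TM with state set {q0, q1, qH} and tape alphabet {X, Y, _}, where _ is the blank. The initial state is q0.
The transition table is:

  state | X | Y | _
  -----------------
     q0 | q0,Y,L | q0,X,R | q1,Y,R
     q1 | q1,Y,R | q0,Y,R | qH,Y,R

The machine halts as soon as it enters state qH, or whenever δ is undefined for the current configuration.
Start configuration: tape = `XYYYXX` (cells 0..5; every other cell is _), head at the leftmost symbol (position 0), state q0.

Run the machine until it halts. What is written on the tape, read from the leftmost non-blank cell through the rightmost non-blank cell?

XXXXXXXYY

state=q0 head=0 tape=_[X]YYYXX___   (q0,X)→(q0,Y,L)
state=q0 head=-1 tape=[_]YYYYXX___   (q0,_)→(q1,Y,R)
state=q1 head=0 tape=Y[Y]YYYXX___   (q1,Y)→(q0,Y,R)
state=q0 head=1 tape=YY[Y]YYXX___   (q0,Y)→(q0,X,R)
state=q0 head=2 tape=YYX[Y]YXX___   (q0,Y)→(q0,X,R)
state=q0 head=3 tape=YYXX[Y]XX___   (q0,Y)→(q0,X,R)
state=q0 head=4 tape=YYXXX[X]X___   (q0,X)→(q0,Y,L)
state=q0 head=3 tape=YYXX[X]YX___   (q0,X)→(q0,Y,L)
state=q0 head=2 tape=YYX[X]YYX___   (q0,X)→(q0,Y,L)
state=q0 head=1 tape=YY[X]YYYX___   (q0,X)→(q0,Y,L)
state=q0 head=0 tape=Y[Y]YYYYX___   (q0,Y)→(q0,X,R)
state=q0 head=1 tape=YX[Y]YYYX___   (q0,Y)→(q0,X,R)
state=q0 head=2 tape=YXX[Y]YYX___   (q0,Y)→(q0,X,R)
state=q0 head=3 tape=YXXX[Y]YX___   (q0,Y)→(q0,X,R)
state=q0 head=4 tape=YXXXX[Y]X___   (q0,Y)→(q0,X,R)
state=q0 head=5 tape=YXXXXX[X]___   (q0,X)→(q0,Y,L)
state=q0 head=4 tape=YXXXX[X]Y___   (q0,X)→(q0,Y,L)
state=q0 head=3 tape=YXXX[X]YY___   (q0,X)→(q0,Y,L)
state=q0 head=2 tape=YXX[X]YYY___   (q0,X)→(q0,Y,L)
state=q0 head=1 tape=YX[X]YYYY___   (q0,X)→(q0,Y,L)
state=q0 head=0 tape=Y[X]YYYYY___   (q0,X)→(q0,Y,L)
state=q0 head=-1 tape=[Y]YYYYYY___   (q0,Y)→(q0,X,R)
state=q0 head=0 tape=X[Y]YYYYY___   (q0,Y)→(q0,X,R)
state=q0 head=1 tape=XX[Y]YYYY___   (q0,Y)→(q0,X,R)
state=q0 head=2 tape=XXX[Y]YYY___   (q0,Y)→(q0,X,R)
state=q0 head=3 tape=XXXX[Y]YY___   (q0,Y)→(q0,X,R)
state=q0 head=4 tape=XXXXX[Y]Y___   (q0,Y)→(q0,X,R)
state=q0 head=5 tape=XXXXXX[Y]___   (q0,Y)→(q0,X,R)
state=q0 head=6 tape=XXXXXXX[_]__   (q0,_)→(q1,Y,R)
state=q1 head=7 tape=XXXXXXXY[_]_   (q1,_)→(qH,Y,R)
state=qH head=8 tape=XXXXXXXYY[_]
The non-blank tape span at halt is XXXXXXXYY.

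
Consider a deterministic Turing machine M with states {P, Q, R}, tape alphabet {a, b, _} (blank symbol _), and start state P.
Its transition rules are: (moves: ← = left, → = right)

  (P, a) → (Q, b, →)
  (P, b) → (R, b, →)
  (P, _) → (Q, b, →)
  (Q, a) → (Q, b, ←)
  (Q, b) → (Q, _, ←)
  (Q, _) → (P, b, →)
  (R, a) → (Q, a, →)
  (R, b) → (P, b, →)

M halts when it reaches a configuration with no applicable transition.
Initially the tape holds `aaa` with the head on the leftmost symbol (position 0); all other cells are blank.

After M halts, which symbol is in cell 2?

state=P head=0 tape=___[a]aa_   (P,a)→(Q,b,→)
state=Q head=1 tape=___b[a]a_   (Q,a)→(Q,b,←)
state=Q head=0 tape=___[b]ba_   (Q,b)→(Q,_,←)
state=Q head=-1 tape=__[_]_ba_   (Q,_)→(P,b,→)
state=P head=0 tape=__b[_]ba_   (P,_)→(Q,b,→)
state=Q head=1 tape=__bb[b]a_   (Q,b)→(Q,_,←)
state=Q head=0 tape=__b[b]_a_   (Q,b)→(Q,_,←)
state=Q head=-1 tape=__[b]__a_   (Q,b)→(Q,_,←)
state=Q head=-2 tape=_[_]___a_   (Q,_)→(P,b,→)
state=P head=-1 tape=_b[_]__a_   (P,_)→(Q,b,→)
state=Q head=0 tape=_bb[_]_a_   (Q,_)→(P,b,→)
state=P head=1 tape=_bbb[_]a_   (P,_)→(Q,b,→)
state=Q head=2 tape=_bbbb[a]_   (Q,a)→(Q,b,←)
state=Q head=1 tape=_bbb[b]b_   (Q,b)→(Q,_,←)
state=Q head=0 tape=_bb[b]_b_   (Q,b)→(Q,_,←)
state=Q head=-1 tape=_b[b]__b_   (Q,b)→(Q,_,←)
state=Q head=-2 tape=_[b]___b_   (Q,b)→(Q,_,←)
state=Q head=-3 tape=[_]____b_   (Q,_)→(P,b,→)
state=P head=-2 tape=b[_]___b_   (P,_)→(Q,b,→)
state=Q head=-1 tape=bb[_]__b_   (Q,_)→(P,b,→)
state=P head=0 tape=bbb[_]_b_   (P,_)→(Q,b,→)
state=Q head=1 tape=bbbb[_]b_   (Q,_)→(P,b,→)
state=P head=2 tape=bbbbb[b]_   (P,b)→(R,b,→)
state=R head=3 tape=bbbbbb[_]
Cell 2 holds b when M halts.

b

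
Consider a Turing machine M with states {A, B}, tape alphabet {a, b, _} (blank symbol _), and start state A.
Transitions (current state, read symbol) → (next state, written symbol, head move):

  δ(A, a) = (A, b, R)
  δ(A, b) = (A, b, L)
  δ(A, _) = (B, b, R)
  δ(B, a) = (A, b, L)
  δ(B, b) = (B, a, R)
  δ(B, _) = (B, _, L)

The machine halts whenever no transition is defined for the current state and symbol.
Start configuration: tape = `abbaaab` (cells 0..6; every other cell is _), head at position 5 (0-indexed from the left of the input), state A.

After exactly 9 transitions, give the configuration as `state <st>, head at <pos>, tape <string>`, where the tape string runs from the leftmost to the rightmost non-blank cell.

state A, head at 2, tape abbbbbb

state=A head=5 tape=abbaa[a]b   (A,a)→(A,b,R)
state=A head=6 tape=abbaab[b]   (A,b)→(A,b,L)
state=A head=5 tape=abbaa[b]b   (A,b)→(A,b,L)
state=A head=4 tape=abba[a]bb   (A,a)→(A,b,R)
state=A head=5 tape=abbab[b]b   (A,b)→(A,b,L)
state=A head=4 tape=abba[b]bb   (A,b)→(A,b,L)
state=A head=3 tape=abb[a]bbb   (A,a)→(A,b,R)
state=A head=4 tape=abbb[b]bb   (A,b)→(A,b,L)
state=A head=3 tape=abb[b]bbb   (A,b)→(A,b,L)
state=A head=2 tape=ab[b]bbbb
After 9 steps: state A, head at 2, tape abbbbbb.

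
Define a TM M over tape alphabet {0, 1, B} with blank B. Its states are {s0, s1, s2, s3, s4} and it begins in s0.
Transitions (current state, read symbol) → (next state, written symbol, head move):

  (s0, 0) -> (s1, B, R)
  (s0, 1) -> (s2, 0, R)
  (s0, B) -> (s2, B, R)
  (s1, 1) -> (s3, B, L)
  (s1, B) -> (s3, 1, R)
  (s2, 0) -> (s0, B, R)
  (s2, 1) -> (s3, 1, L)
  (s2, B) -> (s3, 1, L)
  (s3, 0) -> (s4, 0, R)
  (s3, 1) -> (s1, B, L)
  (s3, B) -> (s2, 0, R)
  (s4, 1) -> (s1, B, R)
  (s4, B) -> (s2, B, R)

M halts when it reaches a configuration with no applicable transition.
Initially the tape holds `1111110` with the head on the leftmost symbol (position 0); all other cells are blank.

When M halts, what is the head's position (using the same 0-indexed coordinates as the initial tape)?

s0 | [1]111110   read 1 → write 0, move R, go to s2
s2 | 0[1]11110   read 1 → write 1, move L, go to s3
s3 | [0]111110   read 0 → write 0, move R, go to s4
s4 | 0[1]11110   read 1 → write B, move R, go to s1
s1 | 0B[1]1110   read 1 → write B, move L, go to s3
s3 | 0[B]B1110   read B → write 0, move R, go to s2
s2 | 00[B]1110   read B → write 1, move L, go to s3
s3 | 0[0]11110   read 0 → write 0, move R, go to s4
s4 | 00[1]1110   read 1 → write B, move R, go to s1
s1 | 00B[1]110   read 1 → write B, move L, go to s3
s3 | 00[B]B110   read B → write 0, move R, go to s2
s2 | 000[B]110   read B → write 1, move L, go to s3
s3 | 00[0]1110   read 0 → write 0, move R, go to s4
s4 | 000[1]110   read 1 → write B, move R, go to s1
s1 | 000B[1]10   read 1 → write B, move L, go to s3
s3 | 000[B]B10   read B → write 0, move R, go to s2
s2 | 0000[B]10   read B → write 1, move L, go to s3
s3 | 000[0]110   read 0 → write 0, move R, go to s4
s4 | 0000[1]10   read 1 → write B, move R, go to s1
s1 | 0000B[1]0   read 1 → write B, move L, go to s3
s3 | 0000[B]B0   read B → write 0, move R, go to s2
s2 | 00000[B]0   read B → write 1, move L, go to s3
s3 | 0000[0]10   read 0 → write 0, move R, go to s4
s4 | 00000[1]0   read 1 → write B, move R, go to s1
s1 | 00000B[0]
At halt the head is at cell 6.

6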